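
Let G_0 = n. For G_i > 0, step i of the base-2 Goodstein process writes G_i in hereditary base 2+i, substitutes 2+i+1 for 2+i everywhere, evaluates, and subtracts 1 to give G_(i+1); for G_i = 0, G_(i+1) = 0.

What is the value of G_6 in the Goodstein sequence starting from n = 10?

84073323

G_0 = 10. HB_2(10) = 2^(2 + 1) + 2. Bump = 84. G_1 = 83.
G_1 = 83. HB_3(83) = 3^(3 + 1) + 2. Bump = 1026. G_2 = 1025.
G_2 = 1025. HB_4(1025) = 4^(4 + 1) + 1. Bump = 15626. G_3 = 15625.
G_3 = 15625. HB_5(15625) = 5^(5 + 1). Bump = 279936. G_4 = 279935.
G_4 = 279935. HB_6(279935) = 5·6^6 + 5·6^5 + 5·6^4 + 5·6^3 + 5·6^2 + 5·6 + 5. Bump = 4215755. G_5 = 4215754.
G_5 = 4215754. HB_7(4215754) = 5·7^7 + 5·7^5 + 5·7^4 + 5·7^3 + 5·7^2 + 5·7 + 4. Bump = 84073324. G_6 = 84073323.
G_6 = 84073323. HB_8(84073323) = 5·8^8 + 5·8^5 + 5·8^4 + 5·8^3 + 5·8^2 + 5·8 + 3. Bump = 1937434593. G_7 = 1937434592.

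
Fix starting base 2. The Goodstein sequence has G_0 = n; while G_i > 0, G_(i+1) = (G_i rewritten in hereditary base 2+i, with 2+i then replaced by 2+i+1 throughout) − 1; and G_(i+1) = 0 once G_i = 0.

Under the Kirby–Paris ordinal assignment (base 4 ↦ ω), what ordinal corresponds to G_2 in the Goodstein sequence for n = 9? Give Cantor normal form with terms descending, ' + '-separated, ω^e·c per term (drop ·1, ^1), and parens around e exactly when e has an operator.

G_0=9  [base 2] 2^(2 + 1) + 1  →[2↦3]→  3^(3 + 1) + 1 = 82  −1 ⇒ G_1=81
G_1=81  [base 3] 3^(3 + 1)  →[3↦4]→  4^(4 + 1) = 1024  −1 ⇒ G_2=1023

ω^ω·3 + ω^3·3 + ω^2·3 + ω·3 + 3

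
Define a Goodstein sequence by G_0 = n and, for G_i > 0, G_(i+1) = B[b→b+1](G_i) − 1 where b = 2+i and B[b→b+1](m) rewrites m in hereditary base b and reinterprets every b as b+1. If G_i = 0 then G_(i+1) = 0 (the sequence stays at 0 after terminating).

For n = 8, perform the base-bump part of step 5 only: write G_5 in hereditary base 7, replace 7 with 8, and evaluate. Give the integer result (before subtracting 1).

33554572

base 2: 8 = 2^(2 + 1); at 3: 3^(3 + 1) = 81; next = 80
base 3: 80 = 2·3^3 + 2·3^2 + 2·3 + 2; at 4: 2·4^4 + 2·4^2 + 2·4 + 2 = 554; next = 553
base 4: 553 = 2·4^4 + 2·4^2 + 2·4 + 1; at 5: 2·5^5 + 2·5^2 + 2·5 + 1 = 6311; next = 6310
base 5: 6310 = 2·5^5 + 2·5^2 + 2·5; at 6: 2·6^6 + 2·6^2 + 2·6 = 93396; next = 93395
base 6: 93395 = 2·6^6 + 2·6^2 + 6 + 5; at 7: 2·7^7 + 2·7^2 + 7 + 5 = 1647196; next = 1647195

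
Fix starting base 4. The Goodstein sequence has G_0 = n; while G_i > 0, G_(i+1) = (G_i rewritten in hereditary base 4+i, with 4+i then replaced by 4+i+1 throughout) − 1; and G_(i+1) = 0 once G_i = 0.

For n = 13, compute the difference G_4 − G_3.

13 —HB4→ 3·4 + 1 —bump→ 3·5 + 1 = 16 —(−1)→ 15
15 —HB5→ 3·5 —bump→ 3·6 = 18 —(−1)→ 17
17 —HB6→ 2·6 + 5 —bump→ 2·7 + 5 = 19 —(−1)→ 18
18 —HB7→ 2·7 + 4 —bump→ 2·8 + 4 = 20 —(−1)→ 19

1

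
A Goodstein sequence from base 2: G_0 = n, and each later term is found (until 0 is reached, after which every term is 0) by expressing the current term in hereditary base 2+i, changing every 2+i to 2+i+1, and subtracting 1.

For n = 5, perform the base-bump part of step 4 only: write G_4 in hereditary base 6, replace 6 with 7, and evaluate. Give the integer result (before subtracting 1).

(0) 5|_2 = 2^2 + 1 ↦ 3^3 + 1|_3 = 28 ⇒ 27
(1) 27|_3 = 3^3 ↦ 4^4|_4 = 256 ⇒ 255
(2) 255|_4 = 3·4^3 + 3·4^2 + 3·4 + 3 ↦ 3·5^3 + 3·5^2 + 3·5 + 3|_5 = 468 ⇒ 467
(3) 467|_5 = 3·5^3 + 3·5^2 + 3·5 + 2 ↦ 3·6^3 + 3·6^2 + 3·6 + 2|_6 = 776 ⇒ 775
(4) 775|_6 = 3·6^3 + 3·6^2 + 3·6 + 1 ↦ 3·7^3 + 3·7^2 + 3·7 + 1|_7 = 1198 ⇒ 1197

1198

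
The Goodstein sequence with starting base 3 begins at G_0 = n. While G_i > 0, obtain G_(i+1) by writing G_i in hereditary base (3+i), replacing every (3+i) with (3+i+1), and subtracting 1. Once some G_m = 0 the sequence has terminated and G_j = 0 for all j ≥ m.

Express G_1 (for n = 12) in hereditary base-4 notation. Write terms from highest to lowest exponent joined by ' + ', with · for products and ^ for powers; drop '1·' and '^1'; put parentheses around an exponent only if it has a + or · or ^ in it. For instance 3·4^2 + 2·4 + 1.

4^2 + 3

12 —HB3→ 3^2 + 3 —bump→ 4^2 + 4 = 20 —(−1)→ 19
19 —HB4→ 4^2 + 3 —bump→ 5^2 + 3 = 28 —(−1)→ 27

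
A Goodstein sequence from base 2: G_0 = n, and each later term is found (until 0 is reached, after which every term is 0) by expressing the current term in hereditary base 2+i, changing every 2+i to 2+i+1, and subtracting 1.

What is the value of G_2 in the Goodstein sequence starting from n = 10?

1025

base 2: 10 = 2^(2 + 1) + 2; at 3: 3^(3 + 1) + 3 = 84; next = 83
base 3: 83 = 3^(3 + 1) + 2; at 4: 4^(4 + 1) + 2 = 1026; next = 1025
base 4: 1025 = 4^(4 + 1) + 1; at 5: 5^(5 + 1) + 1 = 15626; next = 15625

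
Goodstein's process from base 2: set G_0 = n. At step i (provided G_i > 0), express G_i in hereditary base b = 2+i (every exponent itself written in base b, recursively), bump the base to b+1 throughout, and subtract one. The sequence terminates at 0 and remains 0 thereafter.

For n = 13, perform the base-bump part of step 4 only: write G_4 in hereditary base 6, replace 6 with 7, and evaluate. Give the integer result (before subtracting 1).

i=0: 13 = 2^(2 + 1) + 2^2 + 1 (b=2); 2→3: 3^(3 + 1) + 3^3 + 1 = 109; 109−1 = 108
i=1: 108 = 3^(3 + 1) + 3^3 (b=3); 3→4: 4^(4 + 1) + 4^4 = 1280; 1280−1 = 1279
i=2: 1279 = 4^(4 + 1) + 3·4^3 + 3·4^2 + 3·4 + 3 (b=4); 4→5: 5^(5 + 1) + 3·5^3 + 3·5^2 + 3·5 + 3 = 16093; 16093−1 = 16092
i=3: 16092 = 5^(5 + 1) + 3·5^3 + 3·5^2 + 3·5 + 2 (b=5); 5→6: 6^(6 + 1) + 3·6^3 + 3·6^2 + 3·6 + 2 = 280712; 280712−1 = 280711
i=4: 280711 = 6^(6 + 1) + 3·6^3 + 3·6^2 + 3·6 + 1 (b=6); 6→7: 7^(7 + 1) + 3·7^3 + 3·7^2 + 3·7 + 1 = 5765999; 5765999−1 = 5765998

5765999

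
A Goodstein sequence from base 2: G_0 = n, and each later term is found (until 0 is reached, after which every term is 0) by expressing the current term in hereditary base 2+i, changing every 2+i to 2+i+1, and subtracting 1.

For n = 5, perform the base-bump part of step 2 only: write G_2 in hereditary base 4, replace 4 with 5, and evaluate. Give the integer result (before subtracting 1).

468

5 —HB2→ 2^2 + 1 —bump→ 3^3 + 1 = 28 —(−1)→ 27
27 —HB3→ 3^3 —bump→ 4^4 = 256 —(−1)→ 255
255 —HB4→ 3·4^3 + 3·4^2 + 3·4 + 3 —bump→ 3·5^3 + 3·5^2 + 3·5 + 3 = 468 —(−1)→ 467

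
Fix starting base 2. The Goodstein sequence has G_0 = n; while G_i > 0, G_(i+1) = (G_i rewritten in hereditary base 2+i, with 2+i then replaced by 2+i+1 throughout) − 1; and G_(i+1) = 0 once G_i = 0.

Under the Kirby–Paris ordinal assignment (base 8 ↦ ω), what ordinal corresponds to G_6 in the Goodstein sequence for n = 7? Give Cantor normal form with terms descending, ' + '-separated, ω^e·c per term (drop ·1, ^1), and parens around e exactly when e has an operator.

G_0 = 7. HB_2(7) = 2^2 + 2 + 1. Bump = 31. G_1 = 30.
G_1 = 30. HB_3(30) = 3^3 + 3. Bump = 260. G_2 = 259.
G_2 = 259. HB_4(259) = 4^4 + 3. Bump = 3128. G_3 = 3127.
G_3 = 3127. HB_5(3127) = 5^5 + 2. Bump = 46658. G_4 = 46657.
G_4 = 46657. HB_6(46657) = 6^6 + 1. Bump = 823544. G_5 = 823543.
G_5 = 823543. HB_7(823543) = 7^7. Bump = 16777216. G_6 = 16777215.
G_6 = 16777215. HB_8(16777215) = 7·8^7 + 7·8^6 + 7·8^5 + 7·8^4 + 7·8^3 + 7·8^2 + 7·8 + 7. Bump = 37665880. G_7 = 37665879.

ω^7·7 + ω^6·7 + ω^5·7 + ω^4·7 + ω^3·7 + ω^2·7 + ω·7 + 7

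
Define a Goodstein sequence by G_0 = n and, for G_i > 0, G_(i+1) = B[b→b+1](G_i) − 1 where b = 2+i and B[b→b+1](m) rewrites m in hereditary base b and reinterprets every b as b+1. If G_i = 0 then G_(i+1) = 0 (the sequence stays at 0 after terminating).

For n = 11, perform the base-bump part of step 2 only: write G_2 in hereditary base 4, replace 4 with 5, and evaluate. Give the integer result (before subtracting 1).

15628

G_0 = 11. HB_2(11) = 2^(2 + 1) + 2 + 1. Bump = 85. G_1 = 84.
G_1 = 84. HB_3(84) = 3^(3 + 1) + 3. Bump = 1028. G_2 = 1027.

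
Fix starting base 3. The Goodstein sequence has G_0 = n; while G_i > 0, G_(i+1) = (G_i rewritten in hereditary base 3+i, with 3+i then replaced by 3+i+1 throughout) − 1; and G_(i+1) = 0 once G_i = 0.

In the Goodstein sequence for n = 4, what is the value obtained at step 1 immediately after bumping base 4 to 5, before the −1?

i=0: 4 = 3 + 1 (b=3); 3→4: 4 + 1 = 5; 5−1 = 4
i=1: 4 = 4 (b=4); 4→5: 5 = 5; 5−1 = 4

5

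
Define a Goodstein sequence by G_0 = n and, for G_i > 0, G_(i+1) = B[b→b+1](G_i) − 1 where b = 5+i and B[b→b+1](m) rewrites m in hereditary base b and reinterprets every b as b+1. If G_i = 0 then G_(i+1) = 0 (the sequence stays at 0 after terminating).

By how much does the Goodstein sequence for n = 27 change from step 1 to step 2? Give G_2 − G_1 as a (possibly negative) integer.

27 —HB5→ 5^2 + 2 —bump→ 6^2 + 2 = 38 —(−1)→ 37
37 —HB6→ 6^2 + 1 —bump→ 7^2 + 1 = 50 —(−1)→ 49

12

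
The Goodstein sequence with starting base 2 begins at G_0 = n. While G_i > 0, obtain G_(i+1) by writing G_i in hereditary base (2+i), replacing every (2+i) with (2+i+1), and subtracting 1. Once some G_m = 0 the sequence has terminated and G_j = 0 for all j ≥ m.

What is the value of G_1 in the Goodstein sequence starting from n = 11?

84

11 —HB2→ 2^(2 + 1) + 2 + 1 —bump→ 3^(3 + 1) + 3 + 1 = 85 —(−1)→ 84
84 —HB3→ 3^(3 + 1) + 3 —bump→ 4^(4 + 1) + 4 = 1028 —(−1)→ 1027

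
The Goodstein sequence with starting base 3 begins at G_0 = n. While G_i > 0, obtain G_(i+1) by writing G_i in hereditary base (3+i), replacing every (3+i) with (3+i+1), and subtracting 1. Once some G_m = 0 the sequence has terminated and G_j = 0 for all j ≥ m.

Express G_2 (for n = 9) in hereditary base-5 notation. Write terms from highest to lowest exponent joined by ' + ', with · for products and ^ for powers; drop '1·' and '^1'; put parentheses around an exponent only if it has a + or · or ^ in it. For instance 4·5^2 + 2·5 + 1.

3·5 + 2

(0) 9|_3 = 3^2 ↦ 4^2|_4 = 16 ⇒ 15
(1) 15|_4 = 3·4 + 3 ↦ 3·5 + 3|_5 = 18 ⇒ 17
(2) 17|_5 = 3·5 + 2 ↦ 3·6 + 2|_6 = 20 ⇒ 19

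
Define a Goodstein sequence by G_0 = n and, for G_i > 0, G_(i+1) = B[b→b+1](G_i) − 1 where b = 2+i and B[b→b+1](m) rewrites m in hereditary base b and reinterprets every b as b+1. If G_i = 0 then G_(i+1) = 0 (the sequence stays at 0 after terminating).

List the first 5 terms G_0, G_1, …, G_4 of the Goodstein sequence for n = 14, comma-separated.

(0) 14|_2 = 2^(2 + 1) + 2^2 + 2 ↦ 3^(3 + 1) + 3^3 + 3|_3 = 111 ⇒ 110
(1) 110|_3 = 3^(3 + 1) + 3^3 + 2 ↦ 4^(4 + 1) + 4^4 + 2|_4 = 1282 ⇒ 1281
(2) 1281|_4 = 4^(4 + 1) + 4^4 + 1 ↦ 5^(5 + 1) + 5^5 + 1|_5 = 18751 ⇒ 18750
(3) 18750|_5 = 5^(5 + 1) + 5^5 ↦ 6^(6 + 1) + 6^6|_6 = 326592 ⇒ 326591

14, 110, 1281, 18750, 326591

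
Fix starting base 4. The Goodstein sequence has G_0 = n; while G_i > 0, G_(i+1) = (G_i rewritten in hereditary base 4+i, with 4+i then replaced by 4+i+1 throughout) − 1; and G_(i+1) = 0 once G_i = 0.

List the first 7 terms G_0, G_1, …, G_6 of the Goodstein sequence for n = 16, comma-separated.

[0] 16 ≡ 4^2 (base 4). Lift 5: 25. −1: 24.
[1] 24 ≡ 4·5 + 4 (base 5). Lift 6: 28. −1: 27.
[2] 27 ≡ 4·6 + 3 (base 6). Lift 7: 31. −1: 30.
[3] 30 ≡ 4·7 + 2 (base 7). Lift 8: 34. −1: 33.
[4] 33 ≡ 4·8 + 1 (base 8). Lift 9: 37. −1: 36.
[5] 36 ≡ 4·9 (base 9). Lift 10: 40. −1: 39.

16, 24, 27, 30, 33, 36, 39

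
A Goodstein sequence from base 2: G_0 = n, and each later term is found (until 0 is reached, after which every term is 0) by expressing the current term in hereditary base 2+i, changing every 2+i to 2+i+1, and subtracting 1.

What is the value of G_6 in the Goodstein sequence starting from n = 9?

[0] 9 ≡ 2^(2 + 1) + 1 (base 2). Lift 3: 82. −1: 81.
[1] 81 ≡ 3^(3 + 1) (base 3). Lift 4: 1024. −1: 1023.
[2] 1023 ≡ 3·4^4 + 3·4^3 + 3·4^2 + 3·4 + 3 (base 4). Lift 5: 9843. −1: 9842.
[3] 9842 ≡ 3·5^5 + 3·5^3 + 3·5^2 + 3·5 + 2 (base 5). Lift 6: 140744. −1: 140743.
[4] 140743 ≡ 3·6^6 + 3·6^3 + 3·6^2 + 3·6 + 1 (base 6). Lift 7: 2471827. −1: 2471826.
[5] 2471826 ≡ 3·7^7 + 3·7^3 + 3·7^2 + 3·7 (base 7). Lift 8: 50333400. −1: 50333399.
[6] 50333399 ≡ 3·8^8 + 3·8^3 + 3·8^2 + 2·8 + 7 (base 8). Lift 9: 1162263922. −1: 1162263921.

50333399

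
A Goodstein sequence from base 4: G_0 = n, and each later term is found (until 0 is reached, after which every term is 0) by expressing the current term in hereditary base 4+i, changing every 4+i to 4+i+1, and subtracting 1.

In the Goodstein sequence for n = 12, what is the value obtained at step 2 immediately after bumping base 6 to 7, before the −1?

[0] 12 ≡ 3·4 (base 4). Lift 5: 15. −1: 14.
[1] 14 ≡ 2·5 + 4 (base 5). Lift 6: 16. −1: 15.
[2] 15 ≡ 2·6 + 3 (base 6). Lift 7: 17. −1: 16.

17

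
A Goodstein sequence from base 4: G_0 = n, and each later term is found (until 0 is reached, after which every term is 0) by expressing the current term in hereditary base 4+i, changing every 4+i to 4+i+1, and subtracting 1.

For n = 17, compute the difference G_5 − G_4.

4

[0] 17 ≡ 4^2 + 1 (base 4). Lift 5: 26. −1: 25.
[1] 25 ≡ 5^2 (base 5). Lift 6: 36. −1: 35.
[2] 35 ≡ 5·6 + 5 (base 6). Lift 7: 40. −1: 39.
[3] 39 ≡ 5·7 + 4 (base 7). Lift 8: 44. −1: 43.
[4] 43 ≡ 5·8 + 3 (base 8). Lift 9: 48. −1: 47.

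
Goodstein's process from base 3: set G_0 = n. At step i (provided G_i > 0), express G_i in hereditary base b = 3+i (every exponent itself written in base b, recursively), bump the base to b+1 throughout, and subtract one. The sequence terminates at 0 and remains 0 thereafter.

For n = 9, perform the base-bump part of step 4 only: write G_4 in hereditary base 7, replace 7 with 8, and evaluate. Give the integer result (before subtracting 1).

24

G_0 = 9. HB_3(9) = 3^2. Bump = 16. G_1 = 15.
G_1 = 15. HB_4(15) = 3·4 + 3. Bump = 18. G_2 = 17.
G_2 = 17. HB_5(17) = 3·5 + 2. Bump = 20. G_3 = 19.
G_3 = 19. HB_6(19) = 3·6 + 1. Bump = 22. G_4 = 21.
G_4 = 21. HB_7(21) = 3·7. Bump = 24. G_5 = 23.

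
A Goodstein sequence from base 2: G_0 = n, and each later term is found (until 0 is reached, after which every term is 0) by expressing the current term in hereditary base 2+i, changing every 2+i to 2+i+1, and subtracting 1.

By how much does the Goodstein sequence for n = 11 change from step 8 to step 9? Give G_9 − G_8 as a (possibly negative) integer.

base 2: 11 = 2^(2 + 1) + 2 + 1; at 3: 3^(3 + 1) + 3 + 1 = 85; next = 84
base 3: 84 = 3^(3 + 1) + 3; at 4: 4^(4 + 1) + 4 = 1028; next = 1027
base 4: 1027 = 4^(4 + 1) + 3; at 5: 5^(5 + 1) + 3 = 15628; next = 15627
base 5: 15627 = 5^(5 + 1) + 2; at 6: 6^(6 + 1) + 2 = 279938; next = 279937
base 6: 279937 = 6^(6 + 1) + 1; at 7: 7^(7 + 1) + 1 = 5764802; next = 5764801
base 7: 5764801 = 7^(7 + 1); at 8: 8^(8 + 1) = 134217728; next = 134217727
base 8: 134217727 = 7·8^8 + 7·8^7 + 7·8^6 + 7·8^5 + 7·8^4 + 7·8^3 + 7·8^2 + 7·8 + 7; at 9: 7·9^9 + 7·9^7 + 7·9^6 + 7·9^5 + 7·9^4 + 7·9^3 + 7·9^2 + 7·9 + 7 = 2749609303; next = 2749609302
base 9: 2749609302 = 7·9^9 + 7·9^7 + 7·9^6 + 7·9^5 + 7·9^4 + 7·9^3 + 7·9^2 + 7·9 + 6; at 10: 7·10^10 + 7·10^7 + 7·10^6 + 7·10^5 + 7·10^4 + 7·10^3 + 7·10^2 + 7·10 + 6 = 70077777776; next = 70077777775
base 10: 70077777775 = 7·10^10 + 7·10^7 + 7·10^6 + 7·10^5 + 7·10^4 + 7·10^3 + 7·10^2 + 7·10 + 5; at 11: 7·11^11 + 7·11^7 + 7·11^6 + 7·11^5 + 7·11^4 + 7·11^3 + 7·11^2 + 7·11 + 5 = 1997331745491; next = 1997331745490

1927253967715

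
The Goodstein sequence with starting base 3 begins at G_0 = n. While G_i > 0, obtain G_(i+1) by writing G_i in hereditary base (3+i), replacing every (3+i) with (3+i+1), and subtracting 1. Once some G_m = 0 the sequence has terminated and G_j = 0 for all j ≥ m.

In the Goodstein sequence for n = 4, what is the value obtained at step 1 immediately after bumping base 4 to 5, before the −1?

5

[0] 4 ≡ 3 + 1 (base 3). Lift 4: 5. −1: 4.
[1] 4 ≡ 4 (base 4). Lift 5: 5. −1: 4.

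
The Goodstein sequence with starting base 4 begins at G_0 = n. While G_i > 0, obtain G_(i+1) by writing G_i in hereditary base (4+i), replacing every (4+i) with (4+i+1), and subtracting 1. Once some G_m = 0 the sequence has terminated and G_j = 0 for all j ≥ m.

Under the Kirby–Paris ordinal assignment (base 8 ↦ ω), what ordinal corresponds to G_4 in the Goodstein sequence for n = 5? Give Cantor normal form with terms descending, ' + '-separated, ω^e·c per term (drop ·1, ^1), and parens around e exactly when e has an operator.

G_0=5  [base 4] 4 + 1  →[4↦5]→  5 + 1 = 6  −1 ⇒ G_1=5
G_1=5  [base 5] 5  →[5↦6]→  6 = 6  −1 ⇒ G_2=5
G_2=5  [base 6] 5  →[6↦7]→  5 = 5  −1 ⇒ G_3=4
G_3=4  [base 7] 4  →[7↦8]→  4 = 4  −1 ⇒ G_4=3
G_4=3  [base 8] 3  →[8↦9]→  3 = 3  −1 ⇒ G_5=2

3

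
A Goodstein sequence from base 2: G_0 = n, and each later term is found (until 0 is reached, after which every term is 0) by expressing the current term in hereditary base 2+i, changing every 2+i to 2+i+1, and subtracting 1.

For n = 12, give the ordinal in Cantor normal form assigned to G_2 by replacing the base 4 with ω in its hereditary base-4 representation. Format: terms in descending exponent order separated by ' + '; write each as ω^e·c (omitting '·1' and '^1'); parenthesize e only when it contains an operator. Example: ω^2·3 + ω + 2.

step 0: 12 = 2^(2 + 1) + 2^2; sub 3 for 2: 3^(3 + 1) + 3^3; = 108; G_1 = 108−1 = 107
step 1: 107 = 3^(3 + 1) + 2·3^2 + 2·3 + 2; sub 4 for 3: 4^(4 + 1) + 2·4^2 + 2·4 + 2; = 1066; G_2 = 1066−1 = 1065

ω^(ω + 1) + ω^2·2 + ω·2 + 1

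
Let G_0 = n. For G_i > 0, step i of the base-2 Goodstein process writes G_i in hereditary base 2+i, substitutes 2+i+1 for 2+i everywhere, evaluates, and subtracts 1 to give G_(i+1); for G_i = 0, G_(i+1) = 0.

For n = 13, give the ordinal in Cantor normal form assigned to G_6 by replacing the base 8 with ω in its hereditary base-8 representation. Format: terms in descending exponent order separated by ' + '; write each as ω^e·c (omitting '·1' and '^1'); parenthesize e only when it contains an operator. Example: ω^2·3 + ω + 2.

ω^(ω + 1) + ω^3·3 + ω^2·3 + ω·2 + 7

G_0=13  [base 2] 2^(2 + 1) + 2^2 + 1  →[2↦3]→  3^(3 + 1) + 3^3 + 1 = 109  −1 ⇒ G_1=108
G_1=108  [base 3] 3^(3 + 1) + 3^3  →[3↦4]→  4^(4 + 1) + 4^4 = 1280  −1 ⇒ G_2=1279
G_2=1279  [base 4] 4^(4 + 1) + 3·4^3 + 3·4^2 + 3·4 + 3  →[4↦5]→  5^(5 + 1) + 3·5^3 + 3·5^2 + 3·5 + 3 = 16093  −1 ⇒ G_3=16092
G_3=16092  [base 5] 5^(5 + 1) + 3·5^3 + 3·5^2 + 3·5 + 2  →[5↦6]→  6^(6 + 1) + 3·6^3 + 3·6^2 + 3·6 + 2 = 280712  −1 ⇒ G_4=280711
G_4=280711  [base 6] 6^(6 + 1) + 3·6^3 + 3·6^2 + 3·6 + 1  →[6↦7]→  7^(7 + 1) + 3·7^3 + 3·7^2 + 3·7 + 1 = 5765999  −1 ⇒ G_5=5765998
G_5=5765998  [base 7] 7^(7 + 1) + 3·7^3 + 3·7^2 + 3·7  →[7↦8]→  8^(8 + 1) + 3·8^3 + 3·8^2 + 3·8 = 134219480  −1 ⇒ G_6=134219479
G_6=134219479  [base 8] 8^(8 + 1) + 3·8^3 + 3·8^2 + 2·8 + 7  →[8↦9]→  9^(9 + 1) + 3·9^3 + 3·9^2 + 2·9 + 7 = 3486786856  −1 ⇒ G_7=3486786855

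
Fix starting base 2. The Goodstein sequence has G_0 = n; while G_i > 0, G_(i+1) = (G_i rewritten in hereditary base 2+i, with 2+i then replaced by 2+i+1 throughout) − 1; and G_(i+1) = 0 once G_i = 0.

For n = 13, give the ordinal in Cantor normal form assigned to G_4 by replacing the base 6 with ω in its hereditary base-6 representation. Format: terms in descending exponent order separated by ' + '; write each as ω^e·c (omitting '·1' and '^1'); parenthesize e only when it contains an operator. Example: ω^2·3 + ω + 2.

G_0=13  [base 2] 2^(2 + 1) + 2^2 + 1  →[2↦3]→  3^(3 + 1) + 3^3 + 1 = 109  −1 ⇒ G_1=108
G_1=108  [base 3] 3^(3 + 1) + 3^3  →[3↦4]→  4^(4 + 1) + 4^4 = 1280  −1 ⇒ G_2=1279
G_2=1279  [base 4] 4^(4 + 1) + 3·4^3 + 3·4^2 + 3·4 + 3  →[4↦5]→  5^(5 + 1) + 3·5^3 + 3·5^2 + 3·5 + 3 = 16093  −1 ⇒ G_3=16092
G_3=16092  [base 5] 5^(5 + 1) + 3·5^3 + 3·5^2 + 3·5 + 2  →[5↦6]→  6^(6 + 1) + 3·6^3 + 3·6^2 + 3·6 + 2 = 280712  −1 ⇒ G_4=280711
G_4=280711  [base 6] 6^(6 + 1) + 3·6^3 + 3·6^2 + 3·6 + 1  →[6↦7]→  7^(7 + 1) + 3·7^3 + 3·7^2 + 3·7 + 1 = 5765999  −1 ⇒ G_5=5765998

ω^(ω + 1) + ω^3·3 + ω^2·3 + ω·3 + 1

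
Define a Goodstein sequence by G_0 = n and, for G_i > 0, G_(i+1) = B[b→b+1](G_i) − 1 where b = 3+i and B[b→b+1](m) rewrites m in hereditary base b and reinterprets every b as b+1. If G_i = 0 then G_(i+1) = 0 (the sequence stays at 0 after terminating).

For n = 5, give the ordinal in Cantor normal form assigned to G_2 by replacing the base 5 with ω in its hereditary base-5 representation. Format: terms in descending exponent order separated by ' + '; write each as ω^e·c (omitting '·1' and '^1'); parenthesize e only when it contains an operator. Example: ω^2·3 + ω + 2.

step 0: 5 = 3 + 2; sub 4 for 3: 4 + 2; = 6; G_1 = 6−1 = 5
step 1: 5 = 4 + 1; sub 5 for 4: 5 + 1; = 6; G_2 = 6−1 = 5
step 2: 5 = 5; sub 6 for 5: 6; = 6; G_3 = 6−1 = 5

ω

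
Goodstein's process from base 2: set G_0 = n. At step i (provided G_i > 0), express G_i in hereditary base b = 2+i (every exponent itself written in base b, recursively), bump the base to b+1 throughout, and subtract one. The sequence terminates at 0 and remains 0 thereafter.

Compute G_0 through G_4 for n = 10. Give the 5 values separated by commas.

G_0 = 10. HB_2(10) = 2^(2 + 1) + 2. Bump = 84. G_1 = 83.
G_1 = 83. HB_3(83) = 3^(3 + 1) + 2. Bump = 1026. G_2 = 1025.
G_2 = 1025. HB_4(1025) = 4^(4 + 1) + 1. Bump = 15626. G_3 = 15625.
G_3 = 15625. HB_5(15625) = 5^(5 + 1). Bump = 279936. G_4 = 279935.

10, 83, 1025, 15625, 279935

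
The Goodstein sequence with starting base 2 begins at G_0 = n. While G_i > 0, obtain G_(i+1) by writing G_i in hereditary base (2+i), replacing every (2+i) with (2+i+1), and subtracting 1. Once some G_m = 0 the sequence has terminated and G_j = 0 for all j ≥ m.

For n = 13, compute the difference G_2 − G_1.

G_0 = 13. HB_2(13) = 2^(2 + 1) + 2^2 + 1. Bump = 109. G_1 = 108.
G_1 = 108. HB_3(108) = 3^(3 + 1) + 3^3. Bump = 1280. G_2 = 1279.

1171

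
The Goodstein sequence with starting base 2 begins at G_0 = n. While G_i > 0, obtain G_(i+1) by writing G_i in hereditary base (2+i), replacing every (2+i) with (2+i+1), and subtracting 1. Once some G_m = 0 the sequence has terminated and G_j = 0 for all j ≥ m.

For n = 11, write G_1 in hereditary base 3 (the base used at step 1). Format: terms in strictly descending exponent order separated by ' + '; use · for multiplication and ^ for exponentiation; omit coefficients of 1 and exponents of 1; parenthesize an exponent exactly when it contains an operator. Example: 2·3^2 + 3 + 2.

3^(3 + 1) + 3

(0) 11|_2 = 2^(2 + 1) + 2 + 1 ↦ 3^(3 + 1) + 3 + 1|_3 = 85 ⇒ 84
(1) 84|_3 = 3^(3 + 1) + 3 ↦ 4^(4 + 1) + 4|_4 = 1028 ⇒ 1027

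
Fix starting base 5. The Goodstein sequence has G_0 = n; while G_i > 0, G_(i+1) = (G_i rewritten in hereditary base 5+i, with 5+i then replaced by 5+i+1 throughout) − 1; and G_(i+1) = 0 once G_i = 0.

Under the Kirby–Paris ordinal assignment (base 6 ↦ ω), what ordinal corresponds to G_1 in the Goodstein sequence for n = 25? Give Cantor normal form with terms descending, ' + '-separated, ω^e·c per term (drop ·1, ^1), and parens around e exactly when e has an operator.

G_0 = 25. HB_5(25) = 5^2. Bump = 36. G_1 = 35.
G_1 = 35. HB_6(35) = 5·6 + 5. Bump = 40. G_2 = 39.

ω·5 + 5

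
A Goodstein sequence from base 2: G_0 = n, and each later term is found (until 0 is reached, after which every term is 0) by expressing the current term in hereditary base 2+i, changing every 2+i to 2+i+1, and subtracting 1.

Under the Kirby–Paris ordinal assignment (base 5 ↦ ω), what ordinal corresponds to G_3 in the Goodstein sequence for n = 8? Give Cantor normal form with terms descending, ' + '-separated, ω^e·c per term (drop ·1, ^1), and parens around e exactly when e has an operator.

ω^ω·2 + ω^2·2 + ω·2

base 2: 8 = 2^(2 + 1); at 3: 3^(3 + 1) = 81; next = 80
base 3: 80 = 2·3^3 + 2·3^2 + 2·3 + 2; at 4: 2·4^4 + 2·4^2 + 2·4 + 2 = 554; next = 553
base 4: 553 = 2·4^4 + 2·4^2 + 2·4 + 1; at 5: 2·5^5 + 2·5^2 + 2·5 + 1 = 6311; next = 6310
base 5: 6310 = 2·5^5 + 2·5^2 + 2·5; at 6: 2·6^6 + 2·6^2 + 2·6 = 93396; next = 93395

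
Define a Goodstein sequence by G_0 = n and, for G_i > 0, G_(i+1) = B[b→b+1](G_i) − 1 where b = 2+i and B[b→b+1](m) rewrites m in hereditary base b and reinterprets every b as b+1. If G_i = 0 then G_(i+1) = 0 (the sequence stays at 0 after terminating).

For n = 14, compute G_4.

base 2: 14 = 2^(2 + 1) + 2^2 + 2; at 3: 3^(3 + 1) + 3^3 + 3 = 111; next = 110
base 3: 110 = 3^(3 + 1) + 3^3 + 2; at 4: 4^(4 + 1) + 4^4 + 2 = 1282; next = 1281
base 4: 1281 = 4^(4 + 1) + 4^4 + 1; at 5: 5^(5 + 1) + 5^5 + 1 = 18751; next = 18750
base 5: 18750 = 5^(5 + 1) + 5^5; at 6: 6^(6 + 1) + 6^6 = 326592; next = 326591
base 6: 326591 = 6^(6 + 1) + 5·6^5 + 5·6^4 + 5·6^3 + 5·6^2 + 5·6 + 5; at 7: 7^(7 + 1) + 5·7^5 + 5·7^4 + 5·7^3 + 5·7^2 + 5·7 + 5 = 5862841; next = 5862840

326591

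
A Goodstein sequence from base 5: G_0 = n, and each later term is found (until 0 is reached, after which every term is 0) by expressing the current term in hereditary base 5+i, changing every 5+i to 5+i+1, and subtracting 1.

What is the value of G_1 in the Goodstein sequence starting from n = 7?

7

i=0: 7 = 5 + 2 (b=5); 5→6: 6 + 2 = 8; 8−1 = 7
i=1: 7 = 6 + 1 (b=6); 6→7: 7 + 1 = 8; 8−1 = 7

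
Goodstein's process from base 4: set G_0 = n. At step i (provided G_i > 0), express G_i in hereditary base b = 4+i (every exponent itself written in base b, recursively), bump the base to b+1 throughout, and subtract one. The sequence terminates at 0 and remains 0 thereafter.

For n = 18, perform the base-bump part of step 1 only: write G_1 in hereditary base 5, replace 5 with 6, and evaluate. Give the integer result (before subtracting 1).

G_0=18  [base 4] 4^2 + 2  →[4↦5]→  5^2 + 2 = 27  −1 ⇒ G_1=26
G_1=26  [base 5] 5^2 + 1  →[5↦6]→  6^2 + 1 = 37  −1 ⇒ G_2=36

37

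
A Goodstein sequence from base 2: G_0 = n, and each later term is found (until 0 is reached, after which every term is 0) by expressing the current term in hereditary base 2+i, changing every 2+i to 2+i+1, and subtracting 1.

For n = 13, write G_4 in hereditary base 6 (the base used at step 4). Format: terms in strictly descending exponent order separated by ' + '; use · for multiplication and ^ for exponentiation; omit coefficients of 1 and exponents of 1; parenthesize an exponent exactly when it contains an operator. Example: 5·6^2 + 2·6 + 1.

(0) 13|_2 = 2^(2 + 1) + 2^2 + 1 ↦ 3^(3 + 1) + 3^3 + 1|_3 = 109 ⇒ 108
(1) 108|_3 = 3^(3 + 1) + 3^3 ↦ 4^(4 + 1) + 4^4|_4 = 1280 ⇒ 1279
(2) 1279|_4 = 4^(4 + 1) + 3·4^3 + 3·4^2 + 3·4 + 3 ↦ 5^(5 + 1) + 3·5^3 + 3·5^2 + 3·5 + 3|_5 = 16093 ⇒ 16092
(3) 16092|_5 = 5^(5 + 1) + 3·5^3 + 3·5^2 + 3·5 + 2 ↦ 6^(6 + 1) + 3·6^3 + 3·6^2 + 3·6 + 2|_6 = 280712 ⇒ 280711
(4) 280711|_6 = 6^(6 + 1) + 3·6^3 + 3·6^2 + 3·6 + 1 ↦ 7^(7 + 1) + 3·7^3 + 3·7^2 + 3·7 + 1|_7 = 5765999 ⇒ 5765998

6^(6 + 1) + 3·6^3 + 3·6^2 + 3·6 + 1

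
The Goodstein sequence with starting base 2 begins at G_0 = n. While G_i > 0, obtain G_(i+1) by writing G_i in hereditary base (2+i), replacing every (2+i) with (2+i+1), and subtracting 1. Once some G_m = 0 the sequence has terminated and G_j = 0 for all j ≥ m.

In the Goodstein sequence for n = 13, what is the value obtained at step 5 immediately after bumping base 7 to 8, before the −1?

134219480

13 —HB2→ 2^(2 + 1) + 2^2 + 1 —bump→ 3^(3 + 1) + 3^3 + 1 = 109 —(−1)→ 108
108 —HB3→ 3^(3 + 1) + 3^3 —bump→ 4^(4 + 1) + 4^4 = 1280 —(−1)→ 1279
1279 —HB4→ 4^(4 + 1) + 3·4^3 + 3·4^2 + 3·4 + 3 —bump→ 5^(5 + 1) + 3·5^3 + 3·5^2 + 3·5 + 3 = 16093 —(−1)→ 16092
16092 —HB5→ 5^(5 + 1) + 3·5^3 + 3·5^2 + 3·5 + 2 —bump→ 6^(6 + 1) + 3·6^3 + 3·6^2 + 3·6 + 2 = 280712 —(−1)→ 280711
280711 —HB6→ 6^(6 + 1) + 3·6^3 + 3·6^2 + 3·6 + 1 —bump→ 7^(7 + 1) + 3·7^3 + 3·7^2 + 3·7 + 1 = 5765999 —(−1)→ 5765998
5765998 —HB7→ 7^(7 + 1) + 3·7^3 + 3·7^2 + 3·7 —bump→ 8^(8 + 1) + 3·8^3 + 3·8^2 + 3·8 = 134219480 —(−1)→ 134219479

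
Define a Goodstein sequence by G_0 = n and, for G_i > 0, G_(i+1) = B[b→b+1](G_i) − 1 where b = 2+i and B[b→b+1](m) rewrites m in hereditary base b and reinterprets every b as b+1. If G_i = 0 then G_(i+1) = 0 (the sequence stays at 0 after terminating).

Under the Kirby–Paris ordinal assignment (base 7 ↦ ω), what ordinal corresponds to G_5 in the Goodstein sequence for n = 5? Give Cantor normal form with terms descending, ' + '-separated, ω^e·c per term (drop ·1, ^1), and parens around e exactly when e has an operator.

ω^3·3 + ω^2·3 + ω·3

[0] 5 ≡ 2^2 + 1 (base 2). Lift 3: 28. −1: 27.
[1] 27 ≡ 3^3 (base 3). Lift 4: 256. −1: 255.
[2] 255 ≡ 3·4^3 + 3·4^2 + 3·4 + 3 (base 4). Lift 5: 468. −1: 467.
[3] 467 ≡ 3·5^3 + 3·5^2 + 3·5 + 2 (base 5). Lift 6: 776. −1: 775.
[4] 775 ≡ 3·6^3 + 3·6^2 + 3·6 + 1 (base 6). Lift 7: 1198. −1: 1197.
[5] 1197 ≡ 3·7^3 + 3·7^2 + 3·7 (base 7). Lift 8: 1752. −1: 1751.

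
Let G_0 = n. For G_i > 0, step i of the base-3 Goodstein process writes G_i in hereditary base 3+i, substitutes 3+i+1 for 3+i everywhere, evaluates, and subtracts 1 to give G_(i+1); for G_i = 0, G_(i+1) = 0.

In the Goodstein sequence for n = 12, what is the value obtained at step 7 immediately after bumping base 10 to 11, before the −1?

82

G_0 = 12. HB_3(12) = 3^2 + 3. Bump = 20. G_1 = 19.
G_1 = 19. HB_4(19) = 4^2 + 3. Bump = 28. G_2 = 27.
G_2 = 27. HB_5(27) = 5^2 + 2. Bump = 38. G_3 = 37.
G_3 = 37. HB_6(37) = 6^2 + 1. Bump = 50. G_4 = 49.
G_4 = 49. HB_7(49) = 7^2. Bump = 64. G_5 = 63.
G_5 = 63. HB_8(63) = 7·8 + 7. Bump = 70. G_6 = 69.
G_6 = 69. HB_9(69) = 7·9 + 6. Bump = 76. G_7 = 75.
G_7 = 75. HB_10(75) = 7·10 + 5. Bump = 82. G_8 = 81.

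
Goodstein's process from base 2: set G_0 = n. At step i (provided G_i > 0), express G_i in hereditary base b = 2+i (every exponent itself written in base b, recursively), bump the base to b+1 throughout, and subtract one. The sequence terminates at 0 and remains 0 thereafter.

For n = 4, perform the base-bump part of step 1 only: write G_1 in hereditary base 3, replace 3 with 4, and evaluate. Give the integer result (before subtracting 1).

42

4 —HB2→ 2^2 —bump→ 3^3 = 27 —(−1)→ 26
26 —HB3→ 2·3^2 + 2·3 + 2 —bump→ 2·4^2 + 2·4 + 2 = 42 —(−1)→ 41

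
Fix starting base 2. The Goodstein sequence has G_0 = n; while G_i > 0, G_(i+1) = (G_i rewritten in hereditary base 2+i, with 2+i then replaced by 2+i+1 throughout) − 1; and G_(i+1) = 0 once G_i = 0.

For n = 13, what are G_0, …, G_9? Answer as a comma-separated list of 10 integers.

[0] 13 ≡ 2^(2 + 1) + 2^2 + 1 (base 2). Lift 3: 109. −1: 108.
[1] 108 ≡ 3^(3 + 1) + 3^3 (base 3). Lift 4: 1280. −1: 1279.
[2] 1279 ≡ 4^(4 + 1) + 3·4^3 + 3·4^2 + 3·4 + 3 (base 4). Lift 5: 16093. −1: 16092.
[3] 16092 ≡ 5^(5 + 1) + 3·5^3 + 3·5^2 + 3·5 + 2 (base 5). Lift 6: 280712. −1: 280711.
[4] 280711 ≡ 6^(6 + 1) + 3·6^3 + 3·6^2 + 3·6 + 1 (base 6). Lift 7: 5765999. −1: 5765998.
[5] 5765998 ≡ 7^(7 + 1) + 3·7^3 + 3·7^2 + 3·7 (base 7). Lift 8: 134219480. −1: 134219479.
[6] 134219479 ≡ 8^(8 + 1) + 3·8^3 + 3·8^2 + 2·8 + 7 (base 8). Lift 9: 3486786856. −1: 3486786855.
[7] 3486786855 ≡ 9^(9 + 1) + 3·9^3 + 3·9^2 + 2·9 + 6 (base 9). Lift 10: 100000003326. −1: 100000003325.
[8] 100000003325 ≡ 10^(10 + 1) + 3·10^3 + 3·10^2 + 2·10 + 5 (base 10). Lift 11: 3138428381104. −1: 3138428381103.

13, 108, 1279, 16092, 280711, 5765998, 134219479, 3486786855, 100000003325, 3138428381103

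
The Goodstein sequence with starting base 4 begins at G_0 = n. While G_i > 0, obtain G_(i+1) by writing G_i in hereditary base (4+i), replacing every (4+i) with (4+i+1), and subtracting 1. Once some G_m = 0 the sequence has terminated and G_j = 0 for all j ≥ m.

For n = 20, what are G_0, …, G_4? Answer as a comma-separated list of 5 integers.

20, 29, 39, 51, 65

(0) 20|_4 = 4^2 + 4 ↦ 5^2 + 5|_5 = 30 ⇒ 29
(1) 29|_5 = 5^2 + 4 ↦ 6^2 + 4|_6 = 40 ⇒ 39
(2) 39|_6 = 6^2 + 3 ↦ 7^2 + 3|_7 = 52 ⇒ 51
(3) 51|_7 = 7^2 + 2 ↦ 8^2 + 2|_8 = 66 ⇒ 65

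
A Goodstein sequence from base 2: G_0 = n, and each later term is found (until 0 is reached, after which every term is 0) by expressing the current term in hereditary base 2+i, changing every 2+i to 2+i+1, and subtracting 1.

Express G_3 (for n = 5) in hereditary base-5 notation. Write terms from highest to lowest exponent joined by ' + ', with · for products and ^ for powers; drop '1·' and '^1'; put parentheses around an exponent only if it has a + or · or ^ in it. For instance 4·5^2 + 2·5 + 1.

(0) 5|_2 = 2^2 + 1 ↦ 3^3 + 1|_3 = 28 ⇒ 27
(1) 27|_3 = 3^3 ↦ 4^4|_4 = 256 ⇒ 255
(2) 255|_4 = 3·4^3 + 3·4^2 + 3·4 + 3 ↦ 3·5^3 + 3·5^2 + 3·5 + 3|_5 = 468 ⇒ 467
(3) 467|_5 = 3·5^3 + 3·5^2 + 3·5 + 2 ↦ 3·6^3 + 3·6^2 + 3·6 + 2|_6 = 776 ⇒ 775

3·5^3 + 3·5^2 + 3·5 + 2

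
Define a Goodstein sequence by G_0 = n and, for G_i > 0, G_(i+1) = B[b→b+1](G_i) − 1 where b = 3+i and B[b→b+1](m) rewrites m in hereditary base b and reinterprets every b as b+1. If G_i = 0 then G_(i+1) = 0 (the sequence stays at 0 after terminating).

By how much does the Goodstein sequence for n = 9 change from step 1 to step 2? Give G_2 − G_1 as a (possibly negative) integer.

2

G_0=9  [base 3] 3^2  →[3↦4]→  4^2 = 16  −1 ⇒ G_1=15
G_1=15  [base 4] 3·4 + 3  →[4↦5]→  3·5 + 3 = 18  −1 ⇒ G_2=17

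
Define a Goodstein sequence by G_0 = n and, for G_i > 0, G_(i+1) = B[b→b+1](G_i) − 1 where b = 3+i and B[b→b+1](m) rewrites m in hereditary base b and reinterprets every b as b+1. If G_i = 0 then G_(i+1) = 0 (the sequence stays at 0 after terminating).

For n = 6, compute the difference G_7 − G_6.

-1

step 0: 6 = 2·3; sub 4 for 3: 2·4; = 8; G_1 = 8−1 = 7
step 1: 7 = 4 + 3; sub 5 for 4: 5 + 3; = 8; G_2 = 8−1 = 7
step 2: 7 = 5 + 2; sub 6 for 5: 6 + 2; = 8; G_3 = 8−1 = 7
step 3: 7 = 6 + 1; sub 7 for 6: 7 + 1; = 8; G_4 = 8−1 = 7
step 4: 7 = 7; sub 8 for 7: 8; = 8; G_5 = 8−1 = 7
step 5: 7 = 7; sub 9 for 8: 7; = 7; G_6 = 7−1 = 6
step 6: 6 = 6; sub 10 for 9: 6; = 6; G_7 = 6−1 = 5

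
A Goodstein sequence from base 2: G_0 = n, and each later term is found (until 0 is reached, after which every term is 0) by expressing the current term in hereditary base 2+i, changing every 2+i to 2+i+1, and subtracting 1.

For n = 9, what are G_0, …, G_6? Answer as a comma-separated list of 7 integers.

step 0: 9 = 2^(2 + 1) + 1; sub 3 for 2: 3^(3 + 1) + 1; = 82; G_1 = 82−1 = 81
step 1: 81 = 3^(3 + 1); sub 4 for 3: 4^(4 + 1); = 1024; G_2 = 1024−1 = 1023
step 2: 1023 = 3·4^4 + 3·4^3 + 3·4^2 + 3·4 + 3; sub 5 for 4: 3·5^5 + 3·5^3 + 3·5^2 + 3·5 + 3; = 9843; G_3 = 9843−1 = 9842
step 3: 9842 = 3·5^5 + 3·5^3 + 3·5^2 + 3·5 + 2; sub 6 for 5: 3·6^6 + 3·6^3 + 3·6^2 + 3·6 + 2; = 140744; G_4 = 140744−1 = 140743
step 4: 140743 = 3·6^6 + 3·6^3 + 3·6^2 + 3·6 + 1; sub 7 for 6: 3·7^7 + 3·7^3 + 3·7^2 + 3·7 + 1; = 2471827; G_5 = 2471827−1 = 2471826
step 5: 2471826 = 3·7^7 + 3·7^3 + 3·7^2 + 3·7; sub 8 for 7: 3·8^8 + 3·8^3 + 3·8^2 + 3·8; = 50333400; G_6 = 50333400−1 = 50333399

9, 81, 1023, 9842, 140743, 2471826, 50333399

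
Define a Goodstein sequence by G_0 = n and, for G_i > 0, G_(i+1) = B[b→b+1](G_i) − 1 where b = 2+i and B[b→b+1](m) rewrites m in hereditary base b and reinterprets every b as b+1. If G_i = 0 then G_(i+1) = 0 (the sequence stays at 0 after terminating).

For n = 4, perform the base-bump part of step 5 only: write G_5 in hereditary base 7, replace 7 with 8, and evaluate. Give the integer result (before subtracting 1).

[0] 4 ≡ 2^2 (base 2). Lift 3: 27. −1: 26.
[1] 26 ≡ 2·3^2 + 2·3 + 2 (base 3). Lift 4: 42. −1: 41.
[2] 41 ≡ 2·4^2 + 2·4 + 1 (base 4). Lift 5: 61. −1: 60.
[3] 60 ≡ 2·5^2 + 2·5 (base 5). Lift 6: 84. −1: 83.
[4] 83 ≡ 2·6^2 + 6 + 5 (base 6). Lift 7: 110. −1: 109.

140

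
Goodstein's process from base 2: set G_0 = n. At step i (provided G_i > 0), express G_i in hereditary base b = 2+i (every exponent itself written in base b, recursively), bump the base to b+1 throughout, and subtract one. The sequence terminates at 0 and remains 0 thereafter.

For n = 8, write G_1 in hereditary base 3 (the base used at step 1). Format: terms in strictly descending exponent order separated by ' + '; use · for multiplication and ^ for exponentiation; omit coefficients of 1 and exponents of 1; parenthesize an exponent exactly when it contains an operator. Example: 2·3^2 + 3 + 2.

i=0: 8 = 2^(2 + 1) (b=2); 2→3: 3^(3 + 1) = 81; 81−1 = 80
i=1: 80 = 2·3^3 + 2·3^2 + 2·3 + 2 (b=3); 3→4: 2·4^4 + 2·4^2 + 2·4 + 2 = 554; 554−1 = 553

2·3^3 + 2·3^2 + 2·3 + 2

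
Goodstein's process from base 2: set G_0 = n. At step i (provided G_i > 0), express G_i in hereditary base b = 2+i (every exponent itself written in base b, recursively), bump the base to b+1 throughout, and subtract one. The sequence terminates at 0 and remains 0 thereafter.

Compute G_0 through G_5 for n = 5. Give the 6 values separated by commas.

base 2: 5 = 2^2 + 1; at 3: 3^3 + 1 = 28; next = 27
base 3: 27 = 3^3; at 4: 4^4 = 256; next = 255
base 4: 255 = 3·4^3 + 3·4^2 + 3·4 + 3; at 5: 3·5^3 + 3·5^2 + 3·5 + 3 = 468; next = 467
base 5: 467 = 3·5^3 + 3·5^2 + 3·5 + 2; at 6: 3·6^3 + 3·6^2 + 3·6 + 2 = 776; next = 775
base 6: 775 = 3·6^3 + 3·6^2 + 3·6 + 1; at 7: 3·7^3 + 3·7^2 + 3·7 + 1 = 1198; next = 1197

5, 27, 255, 467, 775, 1197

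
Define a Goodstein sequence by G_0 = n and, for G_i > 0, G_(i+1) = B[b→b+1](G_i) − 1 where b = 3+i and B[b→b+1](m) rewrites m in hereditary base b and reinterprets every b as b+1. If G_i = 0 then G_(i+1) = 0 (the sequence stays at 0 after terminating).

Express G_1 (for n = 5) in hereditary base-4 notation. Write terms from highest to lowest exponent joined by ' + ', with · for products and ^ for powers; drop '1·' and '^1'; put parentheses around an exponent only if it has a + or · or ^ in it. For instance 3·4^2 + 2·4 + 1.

4 + 1

G_0 = 5. HB_3(5) = 3 + 2. Bump = 6. G_1 = 5.
G_1 = 5. HB_4(5) = 4 + 1. Bump = 6. G_2 = 5.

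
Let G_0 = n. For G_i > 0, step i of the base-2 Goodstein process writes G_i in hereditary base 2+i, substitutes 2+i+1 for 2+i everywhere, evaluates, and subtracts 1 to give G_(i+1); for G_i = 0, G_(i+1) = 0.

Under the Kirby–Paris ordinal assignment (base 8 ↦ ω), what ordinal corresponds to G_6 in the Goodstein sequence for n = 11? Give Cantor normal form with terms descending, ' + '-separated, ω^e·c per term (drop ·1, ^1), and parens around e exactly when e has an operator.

ω^ω·7 + ω^7·7 + ω^6·7 + ω^5·7 + ω^4·7 + ω^3·7 + ω^2·7 + ω·7 + 7

G_0=11  [base 2] 2^(2 + 1) + 2 + 1  →[2↦3]→  3^(3 + 1) + 3 + 1 = 85  −1 ⇒ G_1=84
G_1=84  [base 3] 3^(3 + 1) + 3  →[3↦4]→  4^(4 + 1) + 4 = 1028  −1 ⇒ G_2=1027
G_2=1027  [base 4] 4^(4 + 1) + 3  →[4↦5]→  5^(5 + 1) + 3 = 15628  −1 ⇒ G_3=15627
G_3=15627  [base 5] 5^(5 + 1) + 2  →[5↦6]→  6^(6 + 1) + 2 = 279938  −1 ⇒ G_4=279937
G_4=279937  [base 6] 6^(6 + 1) + 1  →[6↦7]→  7^(7 + 1) + 1 = 5764802  −1 ⇒ G_5=5764801
G_5=5764801  [base 7] 7^(7 + 1)  →[7↦8]→  8^(8 + 1) = 134217728  −1 ⇒ G_6=134217727
G_6=134217727  [base 8] 7·8^8 + 7·8^7 + 7·8^6 + 7·8^5 + 7·8^4 + 7·8^3 + 7·8^2 + 7·8 + 7  →[8↦9]→  7·9^9 + 7·9^7 + 7·9^6 + 7·9^5 + 7·9^4 + 7·9^3 + 7·9^2 + 7·9 + 7 = 2749609303  −1 ⇒ G_7=2749609302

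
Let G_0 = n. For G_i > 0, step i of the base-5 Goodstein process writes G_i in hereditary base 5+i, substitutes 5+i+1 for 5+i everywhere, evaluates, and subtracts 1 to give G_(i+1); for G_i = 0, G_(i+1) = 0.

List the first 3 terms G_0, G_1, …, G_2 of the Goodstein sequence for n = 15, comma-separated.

15, 17, 18

i=0: 15 = 3·5 (b=5); 5→6: 3·6 = 18; 18−1 = 17
i=1: 17 = 2·6 + 5 (b=6); 6→7: 2·7 + 5 = 19; 19−1 = 18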